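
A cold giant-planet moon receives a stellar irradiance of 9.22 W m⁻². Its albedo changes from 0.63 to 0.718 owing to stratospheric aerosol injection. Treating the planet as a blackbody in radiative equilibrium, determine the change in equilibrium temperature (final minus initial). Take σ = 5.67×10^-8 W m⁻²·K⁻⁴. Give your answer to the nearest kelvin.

-4 kelvin

Initial: T₁ = [S(1−0.63)/(4σ)]^(1/4) = 62.28 K.
Final:   T₂ = [S(1−0.718)/(4σ)]^(1/4) = 58.19 K.
ΔT = T₂ − T₁ = -4.088 K.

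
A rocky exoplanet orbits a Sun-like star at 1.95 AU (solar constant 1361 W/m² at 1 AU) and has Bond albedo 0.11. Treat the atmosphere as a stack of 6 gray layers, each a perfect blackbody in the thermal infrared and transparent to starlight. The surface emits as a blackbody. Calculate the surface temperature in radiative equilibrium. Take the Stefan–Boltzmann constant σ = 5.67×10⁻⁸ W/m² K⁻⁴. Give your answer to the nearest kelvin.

315 K

Irradiance scales as 1/d², so S = 1361 W/m² × (1/1.95)² = 357.9 W/m².
Top-of-atmosphere balance: σT_e⁴ = S(1−α)/4 = 79.64 W/m² → T_e = 193.6 K.
Layer-by-layer balance gives σT_s⁴ = (N+1)σT_e⁴, so T_s = 7^¼·193.6 = 314.9 K.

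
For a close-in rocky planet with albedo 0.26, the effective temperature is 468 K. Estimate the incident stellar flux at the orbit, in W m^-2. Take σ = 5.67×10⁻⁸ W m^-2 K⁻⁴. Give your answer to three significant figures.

From S(1−α)/4 = σT⁴: S = 4σT⁴/(1−α).
The emitted flux is σT⁴ = 2720 W m^-2.
So S = 4×2720/(1−0.26) = 14700 W m^-2.

14700 W m^-2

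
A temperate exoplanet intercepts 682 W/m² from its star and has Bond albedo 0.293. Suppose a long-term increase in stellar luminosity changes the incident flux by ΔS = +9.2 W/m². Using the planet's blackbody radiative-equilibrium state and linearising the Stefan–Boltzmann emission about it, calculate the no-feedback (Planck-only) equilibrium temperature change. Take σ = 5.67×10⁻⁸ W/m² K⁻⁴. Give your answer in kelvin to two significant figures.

0.72 kelvin

The baseline emission temperature is T_e = 214.7 K.
ΔF = Δ[S(1−α)]/4 = (1−0.293)·+9.2/4 = 1.626 W/m².
The Planck feedback parameter is 4σT_e³ = 2.246 W/m²/K.
So ΔT₀ = 1.626/2.246 = 0.724 K.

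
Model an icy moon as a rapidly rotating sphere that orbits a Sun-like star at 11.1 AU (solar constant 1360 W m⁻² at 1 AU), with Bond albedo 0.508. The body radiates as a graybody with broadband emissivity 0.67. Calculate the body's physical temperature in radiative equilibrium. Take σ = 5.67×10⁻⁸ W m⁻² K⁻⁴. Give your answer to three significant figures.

By the inverse-square law, S = 1360/11.1² = 11.04 W m⁻².
Absorbed flux (global mean): S(1−α)/4 = 11.04·0.492/4 = 1.358 W m⁻².
Equating to εσT⁴ with ε = 0.67: T = (1.358/0.67σ)^(1/4) = 77.32 K.

77.3 kelvin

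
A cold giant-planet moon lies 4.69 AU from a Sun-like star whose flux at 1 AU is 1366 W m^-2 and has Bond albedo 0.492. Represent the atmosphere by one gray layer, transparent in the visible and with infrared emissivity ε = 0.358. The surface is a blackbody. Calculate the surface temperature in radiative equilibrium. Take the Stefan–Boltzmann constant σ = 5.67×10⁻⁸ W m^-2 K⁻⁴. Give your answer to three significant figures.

114 K

By the inverse-square law, S = 1366/4.69² = 62.10 W m^-2.
Effective emission temperature (TOA balance): σT_e⁴ = S(1−α)/4 = 7.887 W m^-2 → T_e = 108.6 K.
Surface balance with a leaky layer gives σT_s⁴ = σT_e⁴·2/(2−ε), so T_s = T_e·[2/(2−0.358)]^(1/4) = 114.1 K.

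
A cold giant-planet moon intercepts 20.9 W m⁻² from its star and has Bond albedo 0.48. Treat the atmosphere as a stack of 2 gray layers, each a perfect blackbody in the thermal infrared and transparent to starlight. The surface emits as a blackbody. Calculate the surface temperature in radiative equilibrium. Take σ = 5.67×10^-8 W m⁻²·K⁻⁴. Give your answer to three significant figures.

109 K

Top-of-atmosphere balance: σT_e⁴ = S(1−α)/4 = 2.717 W m⁻² → T_e = 83.20 K.
For an N-layer opaque stack, T_s⁴ = (N+1)T_e⁴, hence T_s = (3)^(1/4)×83.20 K = 109.5 K.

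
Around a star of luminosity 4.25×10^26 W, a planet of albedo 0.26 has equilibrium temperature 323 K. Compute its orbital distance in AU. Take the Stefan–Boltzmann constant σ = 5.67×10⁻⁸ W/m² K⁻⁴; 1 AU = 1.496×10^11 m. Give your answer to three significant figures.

The flux needed for this T is 4σT⁴/(1−0.26) = 3336 W/m².
Then d = [L/(4πS)]^(1/2) = 1.007×10^11 m, i.e. 0.6730 AU.

0.673 AU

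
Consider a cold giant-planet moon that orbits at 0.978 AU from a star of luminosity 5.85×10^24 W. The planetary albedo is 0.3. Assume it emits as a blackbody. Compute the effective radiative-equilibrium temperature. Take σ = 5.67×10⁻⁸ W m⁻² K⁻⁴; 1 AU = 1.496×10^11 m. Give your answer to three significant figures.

90.5 kelvin

d = 0.978 × 1.496×10^11 m = 1.463×10^11 m.
Flux at the orbit: S = L/(4πd²) = 5.85×10^24/(4π·(1.46×10^11)²) = 21.75 W m⁻².
The planet absorbs (1−α)S over its disc πR² and re-emits over 4πR², so the mean absorbed flux is (1−0.3)·21.75/4 = 3.806 W m⁻².
Set σT⁴ = 3.806 → T = (3.806/σ)^(1/4) = 90.51 K.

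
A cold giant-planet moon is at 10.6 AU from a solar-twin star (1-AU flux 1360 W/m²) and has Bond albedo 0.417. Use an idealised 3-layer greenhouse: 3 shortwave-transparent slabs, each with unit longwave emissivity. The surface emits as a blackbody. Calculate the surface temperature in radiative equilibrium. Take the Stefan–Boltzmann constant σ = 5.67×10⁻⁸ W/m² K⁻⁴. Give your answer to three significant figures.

106 K

By the inverse-square law, S = 1360/10.6² = 12.10 W/m².
OLR = S(1−α)/4 = 1.764 W/m²; the top layer radiates at T_e = 74.69 K.
Layer-by-layer balance gives σT_s⁴ = (N+1)σT_e⁴, so T_s = 4^¼·74.69 = 105.6 K.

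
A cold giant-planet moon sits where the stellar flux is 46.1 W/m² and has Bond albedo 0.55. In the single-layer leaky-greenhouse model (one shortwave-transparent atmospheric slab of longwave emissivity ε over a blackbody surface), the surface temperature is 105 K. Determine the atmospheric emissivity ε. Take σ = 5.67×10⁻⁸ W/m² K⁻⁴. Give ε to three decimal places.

TOA balance gives T_e = 97.80 K.
Since (2−ε)/2 = (T_e/T_s)⁴ = 0.7525, ε = 0.4950.

0.495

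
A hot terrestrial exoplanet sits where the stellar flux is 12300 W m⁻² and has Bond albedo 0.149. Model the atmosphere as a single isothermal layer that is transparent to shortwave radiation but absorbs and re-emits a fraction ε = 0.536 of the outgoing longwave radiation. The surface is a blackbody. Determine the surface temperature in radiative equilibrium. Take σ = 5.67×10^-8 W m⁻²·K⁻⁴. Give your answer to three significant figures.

The planet radiates to space at T_e = [S(1−α)/(4σ)]^(1/4) = 463.5 K.
The surface balance (absorbed SW + ε·downward IR = σT_s⁴) with T_a⁴ = T_s⁴/2 reduces to T_s = T_e·[2/(2−ε)]^¼ = 501.1 K.

501 K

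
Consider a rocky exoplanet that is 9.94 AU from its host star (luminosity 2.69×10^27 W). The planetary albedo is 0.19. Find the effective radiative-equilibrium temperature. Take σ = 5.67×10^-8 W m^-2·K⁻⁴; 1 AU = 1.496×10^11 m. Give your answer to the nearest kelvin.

Orbital distance: d = 9.94 AU = 1.487×10^12 m.
Spreading L over a sphere of radius d: S = 2.69×10^27/(4π·1.49×10^12²) = 96.81 W m^-2.
Absorbed flux (global mean): S(1−α)/4 = 96.81·0.81/4 = 19.60 W m^-2.
Set σT⁴ = 19.60 → T = (19.60/σ)^(1/4) = 136.4 K.

136 K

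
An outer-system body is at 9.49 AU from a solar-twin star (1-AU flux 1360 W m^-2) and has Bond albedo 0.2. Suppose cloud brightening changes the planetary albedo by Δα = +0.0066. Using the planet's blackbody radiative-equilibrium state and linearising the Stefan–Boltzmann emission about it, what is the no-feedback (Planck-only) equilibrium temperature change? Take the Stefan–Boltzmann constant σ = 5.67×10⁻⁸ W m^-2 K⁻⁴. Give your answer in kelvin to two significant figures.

-0.18 K

By the inverse-square law, S = 1360/9.49² = 15.10 W m^-2.
Reference equilibrium: T_e = [S(1−α)/(4σ)]^(1/4) = 85.43 K.
TOA radiative forcing: ΔF = −S·Δα/4 = −15.10·(+0.0066)/4 = -0.02492 W m^-2.
Linearising σT⁴ gives d(σT⁴)/dT = 4σT_e³ = 0.1414 W m^-2 per K.
Hence the no-feedback warming is ΔF/(4σT_e³) = -0.176 K.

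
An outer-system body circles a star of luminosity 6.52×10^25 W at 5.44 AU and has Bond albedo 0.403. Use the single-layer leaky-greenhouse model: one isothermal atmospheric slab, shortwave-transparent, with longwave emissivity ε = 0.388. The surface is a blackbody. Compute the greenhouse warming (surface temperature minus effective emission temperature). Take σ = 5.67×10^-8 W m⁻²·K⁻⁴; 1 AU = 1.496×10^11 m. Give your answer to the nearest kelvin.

4 K

Orbital distance: d = 5.44 AU = 8.138×10^11 m.
S = L/(4πd²) = 7.834 W m⁻².
The planet radiates to space at T_e = [S(1−α)/(4σ)]^(1/4) = 67.39 K.
For a single slab of emissivity ε, T_s⁴ = 2T_e⁴/(2−ε); thus T_s = 67.39·(1.241)^(1/4) = 71.12 K.
T_s − T_e = 71.12 − 67.39 = 3.733 K.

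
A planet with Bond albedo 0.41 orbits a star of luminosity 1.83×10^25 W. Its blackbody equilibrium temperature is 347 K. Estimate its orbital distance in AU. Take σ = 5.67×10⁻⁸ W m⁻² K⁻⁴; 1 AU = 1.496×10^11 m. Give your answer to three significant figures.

Required flux: S = 4σT⁴/(1−α) = 5573 W m⁻².
From L = 4πd²S, d = √(1.83×10^25/(4π·5573)) = 1.616×10^10 m = 0.1081 AU.

0.108 AU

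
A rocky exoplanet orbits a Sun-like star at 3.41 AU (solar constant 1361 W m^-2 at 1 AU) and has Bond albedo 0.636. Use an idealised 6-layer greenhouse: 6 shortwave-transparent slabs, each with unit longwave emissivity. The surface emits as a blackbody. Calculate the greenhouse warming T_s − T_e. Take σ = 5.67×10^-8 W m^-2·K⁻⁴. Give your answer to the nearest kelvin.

73 kelvin

By the inverse-square law, S = 1361/3.41² = 117.0 W m^-2.
OLR = S(1−α)/4 = 10.65 W m^-2; the top layer radiates at T_e = 117.1 K.
T_s = (N+1)^(1/4)·T_e = 190.4 K.
Warming: T_s − T_e = 73.35 K.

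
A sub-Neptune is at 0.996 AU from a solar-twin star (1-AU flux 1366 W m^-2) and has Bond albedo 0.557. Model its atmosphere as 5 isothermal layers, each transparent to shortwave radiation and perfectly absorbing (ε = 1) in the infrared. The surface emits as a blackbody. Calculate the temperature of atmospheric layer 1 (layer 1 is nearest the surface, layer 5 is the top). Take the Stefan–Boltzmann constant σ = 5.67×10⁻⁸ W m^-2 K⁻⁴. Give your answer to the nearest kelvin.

By the inverse-square law, S = 1366/0.996² = 1377 W m^-2.
Top-of-atmosphere balance: σT_e⁴ = S(1−α)/4 = 152.5 W m^-2 → T_e = 227.7 K.
The net upward flux σT_e⁴ is constant between every pair of levels, so T_k⁴ = (N+1−k)T_e⁴.
With k = 1: T_1 = (5+1−1)^¼·227.7 K = 340.5 K.

341 kelvin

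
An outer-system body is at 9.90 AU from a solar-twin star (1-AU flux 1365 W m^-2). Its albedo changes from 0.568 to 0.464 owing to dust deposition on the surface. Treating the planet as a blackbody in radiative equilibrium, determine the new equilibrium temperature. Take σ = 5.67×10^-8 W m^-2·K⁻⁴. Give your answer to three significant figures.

75.7 K

Irradiance scales as 1/d², so S = 1365 W m^-2 × (1/9.90)² = 13.93 W m^-2.
New equilibrium: T₂ = [(1−0.464)·13.93/(4σ)]^(1/4) = 75.74 K.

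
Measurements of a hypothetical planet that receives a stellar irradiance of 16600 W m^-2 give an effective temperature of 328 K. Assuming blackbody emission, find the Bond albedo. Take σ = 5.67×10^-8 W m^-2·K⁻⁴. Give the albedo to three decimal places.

0.842

From σT⁴ = S(1−α)/4 we invert for α: 1−α = 4σT⁴/S.
4σT⁴ = 4·5.67×10⁻⁸·(328)⁴ = 2625 W m^-2.
1−α = 2625/16600 = 0.1581, so α = 0.8419.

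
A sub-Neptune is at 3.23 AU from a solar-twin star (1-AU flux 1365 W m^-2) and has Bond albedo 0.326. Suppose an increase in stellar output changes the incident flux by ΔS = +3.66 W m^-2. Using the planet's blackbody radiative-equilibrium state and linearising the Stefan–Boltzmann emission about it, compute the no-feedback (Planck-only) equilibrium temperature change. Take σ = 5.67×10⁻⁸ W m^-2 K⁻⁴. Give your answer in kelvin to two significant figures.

Irradiance scales as 1/d², so S = 1365 W m^-2 × (1/3.23)² = 130.8 W m^-2.
Unperturbed T_e = [130.8·(1−0.326)/(4σ)]^¼ = 140.4 K.
ΔF = Δ[S(1−α)]/4 = (1−0.326)·+3.66/4 = 0.6167 W m^-2.
The Planck feedback parameter is 4σT_e³ = 0.6280 W m^-2/K.
Hence the no-feedback warming is ΔF/(4σT_e³) = 0.982 K.

0.98 K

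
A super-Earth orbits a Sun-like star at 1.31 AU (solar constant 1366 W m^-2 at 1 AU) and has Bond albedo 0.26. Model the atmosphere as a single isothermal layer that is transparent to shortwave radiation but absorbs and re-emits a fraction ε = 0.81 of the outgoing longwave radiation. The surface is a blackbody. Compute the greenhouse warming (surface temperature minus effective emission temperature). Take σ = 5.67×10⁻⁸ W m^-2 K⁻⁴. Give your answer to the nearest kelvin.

31 kelvin

Flux at the orbit: S = 1366/(1.31)² = 796.0 W m^-2.
Effective emission temperature (TOA balance): σT_e⁴ = S(1−α)/4 = 147.3 W m^-2 → T_e = 225.7 K.
Surface balance with a leaky layer gives σT_s⁴ = σT_e⁴·2/(2−ε), so T_s = T_e·[2/(2−0.81)]^(1/4) = 257.0 K.
T_s − T_e = 257.0 − 225.7 = 31.29 K.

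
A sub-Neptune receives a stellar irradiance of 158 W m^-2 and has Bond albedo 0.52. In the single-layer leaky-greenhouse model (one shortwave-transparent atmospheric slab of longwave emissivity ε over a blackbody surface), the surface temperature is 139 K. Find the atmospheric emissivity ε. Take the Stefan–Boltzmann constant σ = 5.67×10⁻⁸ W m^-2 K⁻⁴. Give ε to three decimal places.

0.208

TOA balance gives T_e = 135.2 K.
T_s⁴ = T_e⁴·2/(2−ε) → ε = 2 − 2(T_e/T_s)⁴ = 2 − 2·(135.2/139)⁴ = 0.2085.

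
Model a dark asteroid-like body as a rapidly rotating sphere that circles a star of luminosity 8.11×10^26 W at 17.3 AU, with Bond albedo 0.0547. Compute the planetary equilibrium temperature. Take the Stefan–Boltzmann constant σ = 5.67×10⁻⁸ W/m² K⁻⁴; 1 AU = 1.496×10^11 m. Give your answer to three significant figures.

d = 17.3 × 1.496×10^11 m = 2.588×10^12 m.
Flux at the orbit: S = L/(4πd²) = 8.11×10^26/(4π·(2.59×10^12)²) = 9.635 W/m².
Absorbed flux (global mean): S(1−α)/4 = 9.635·0.945/4 = 2.277 W/m².
Balancing against σT⁴: T = (2.277/5.67×10⁻⁸)^(1/4) = 79.61 K.

79.6 K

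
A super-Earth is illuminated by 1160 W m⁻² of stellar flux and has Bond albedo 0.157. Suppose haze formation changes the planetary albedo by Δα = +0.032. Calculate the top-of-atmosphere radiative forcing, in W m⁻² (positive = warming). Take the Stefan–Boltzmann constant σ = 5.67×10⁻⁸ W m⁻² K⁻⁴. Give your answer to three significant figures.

The change in absorbed flux is Δ[S(1−α)/4] = −SΔα/4 = -9.280 W m⁻².

-9.28 W m⁻²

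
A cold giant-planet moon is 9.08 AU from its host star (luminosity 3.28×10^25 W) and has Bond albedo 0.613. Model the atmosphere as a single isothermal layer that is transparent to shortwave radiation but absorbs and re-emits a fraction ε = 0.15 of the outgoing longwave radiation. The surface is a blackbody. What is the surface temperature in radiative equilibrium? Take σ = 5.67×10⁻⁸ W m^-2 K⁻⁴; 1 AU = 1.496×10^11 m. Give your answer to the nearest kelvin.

Orbital distance: d = 9.08 AU = 1.358×10^12 m.
Spreading L over a sphere of radius d: S = 3.28×10^25/(4π·1.36×10^12²) = 1.415 W m^-2.
The planet radiates to space at T_e = [S(1−α)/(4σ)]^(1/4) = 39.42 K.
Surface balance with a leaky layer gives σT_s⁴ = σT_e⁴·2/(2−ε), so T_s = T_e·[2/(2−0.15)]^(1/4) = 40.19 K.

40 kelvin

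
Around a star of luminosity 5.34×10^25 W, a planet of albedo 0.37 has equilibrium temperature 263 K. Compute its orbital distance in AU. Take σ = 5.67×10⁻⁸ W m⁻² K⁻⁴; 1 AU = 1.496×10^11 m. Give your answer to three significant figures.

0.332 AU

Energy balance gives S = 4σT⁴/(1−α) = 1722 W m⁻².
S = L/(4πd²) → d = √(L/4πS) = √(5.34×10^25/(4π·1722)) = 4.967×10^10 m = 0.3320 AU.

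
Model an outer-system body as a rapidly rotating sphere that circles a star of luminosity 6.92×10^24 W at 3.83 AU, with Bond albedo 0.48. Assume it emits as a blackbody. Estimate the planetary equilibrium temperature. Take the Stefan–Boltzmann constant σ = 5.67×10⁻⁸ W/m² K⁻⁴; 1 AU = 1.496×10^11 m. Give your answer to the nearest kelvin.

Orbital distance: d = 3.83 AU = 5.730×10^11 m.
Flux at the orbit: S = L/(4πd²) = 6.92×10^24/(4π·(5.73×10^11)²) = 1.677 W/m².
The planet absorbs (1−α)S over its disc πR² and re-emits over 4πR², so the mean absorbed flux is (1−0.48)·1.677/4 = 0.2181 W/m².
In equilibrium σT⁴ equals this, so T = 44.28 K.

44 kelvin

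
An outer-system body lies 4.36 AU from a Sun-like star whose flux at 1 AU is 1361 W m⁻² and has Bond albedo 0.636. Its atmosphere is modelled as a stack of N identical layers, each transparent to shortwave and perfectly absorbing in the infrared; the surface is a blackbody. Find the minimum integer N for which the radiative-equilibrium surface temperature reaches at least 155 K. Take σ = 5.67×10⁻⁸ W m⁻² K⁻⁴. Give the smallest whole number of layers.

5

Flux at the orbit: S = 1361/(4.36)² = 71.60 W m⁻².
OLR = S(1−α)/4 = 6.515 W m⁻²; the top layer radiates at T_e = 103.5 K.
T_s = (N+1)^(1/4)·T_e ≥ 155 K requires N+1 ≥ (T_s/T_e)⁴ = (155/103.5)⁴ = 5.023.
Rounding up, N = 5.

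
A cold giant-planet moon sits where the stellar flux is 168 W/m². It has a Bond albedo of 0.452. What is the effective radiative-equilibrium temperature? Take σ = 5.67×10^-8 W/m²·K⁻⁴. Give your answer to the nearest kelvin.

The planet absorbs (1−α)S over its disc πR² and re-emits over 4πR², so the mean absorbed flux is (1−0.452)·168.0/4 = 23.02 W/m².
Set σT⁴ = 23.02 → T = (23.02/σ)^(1/4) = 141.9 K.

142 K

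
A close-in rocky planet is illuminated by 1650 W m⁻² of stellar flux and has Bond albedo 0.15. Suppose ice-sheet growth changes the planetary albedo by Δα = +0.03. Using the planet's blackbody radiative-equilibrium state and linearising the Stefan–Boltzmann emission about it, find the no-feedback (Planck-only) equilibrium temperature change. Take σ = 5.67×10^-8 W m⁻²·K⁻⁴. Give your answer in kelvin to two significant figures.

The baseline emission temperature is T_e = 280.4 K.
TOA radiative forcing: ΔF = −S·Δα/4 = −1650·(+0.03)/4 = -12.38 W m⁻².
The Planck feedback parameter is 4σT_e³ = 5.001 W m⁻²/K.
ΔT₀ = ΔF/λ_P = -12.38/5.001 = -2.47 K.

-2.5 kelvin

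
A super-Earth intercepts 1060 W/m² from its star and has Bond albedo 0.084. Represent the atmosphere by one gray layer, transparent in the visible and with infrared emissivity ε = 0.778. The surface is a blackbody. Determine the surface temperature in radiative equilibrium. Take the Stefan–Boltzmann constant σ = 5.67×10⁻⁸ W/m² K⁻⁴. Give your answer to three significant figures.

Effective emission temperature (TOA balance): σT_e⁴ = S(1−α)/4 = 242.7 W/m² → T_e = 255.8 K.
The surface balance (absorbed SW + ε·downward IR = σT_s⁴) with T_a⁴ = T_s⁴/2 reduces to T_s = T_e·[2/(2−ε)]^¼ = 289.3 K.

289 K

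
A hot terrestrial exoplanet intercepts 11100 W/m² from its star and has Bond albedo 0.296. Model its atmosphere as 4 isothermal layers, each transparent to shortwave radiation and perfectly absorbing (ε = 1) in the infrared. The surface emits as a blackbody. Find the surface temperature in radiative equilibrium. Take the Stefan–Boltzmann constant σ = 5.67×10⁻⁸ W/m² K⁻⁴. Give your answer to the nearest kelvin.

644 K

Top-of-atmosphere balance: σT_e⁴ = S(1−α)/4 = 1954 W/m² → T_e = 430.8 K.
Layer-by-layer balance gives σT_s⁴ = (N+1)σT_e⁴, so T_s = 5^¼·430.8 = 644.3 K.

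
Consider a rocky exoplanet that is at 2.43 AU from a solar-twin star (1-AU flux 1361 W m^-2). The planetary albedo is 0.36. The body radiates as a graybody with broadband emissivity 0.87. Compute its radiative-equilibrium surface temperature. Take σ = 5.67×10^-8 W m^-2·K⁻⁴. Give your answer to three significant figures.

165 kelvin

Flux at the orbit: S = 1361/(2.43)² = 230.5 W m^-2.
Averaging over the sphere, the absorbed flux is S(1−α)/4 = 36.88 W m^-2.
Radiative balance εσT⁴ = 36.88 gives T = [36.88/(0.87·σ)]^(1/4) = 165.4 K.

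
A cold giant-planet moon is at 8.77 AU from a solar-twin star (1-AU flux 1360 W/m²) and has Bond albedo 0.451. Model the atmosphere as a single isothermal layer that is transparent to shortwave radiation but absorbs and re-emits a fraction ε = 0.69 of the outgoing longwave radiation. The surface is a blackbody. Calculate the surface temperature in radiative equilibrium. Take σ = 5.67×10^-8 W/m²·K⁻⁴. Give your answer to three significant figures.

89.9 K

By the inverse-square law, S = 1360/8.77² = 17.68 W/m².
The planet radiates to space at T_e = [S(1−α)/(4σ)]^(1/4) = 80.88 K.
Surface balance with a leaky layer gives σT_s⁴ = σT_e⁴·2/(2−ε), so T_s = T_e·[2/(2−0.69)]^(1/4) = 89.91 K.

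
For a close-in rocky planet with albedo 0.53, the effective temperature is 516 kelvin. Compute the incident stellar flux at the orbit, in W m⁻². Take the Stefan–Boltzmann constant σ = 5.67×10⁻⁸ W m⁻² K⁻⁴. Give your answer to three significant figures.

34200 W m⁻²

Invert the energy balance for S: S = 4σT⁴/(1−α).
The emitted flux is σT⁴ = 4020 W m⁻².
So S = 4×4020/(1−0.53) = 34210 W m⁻².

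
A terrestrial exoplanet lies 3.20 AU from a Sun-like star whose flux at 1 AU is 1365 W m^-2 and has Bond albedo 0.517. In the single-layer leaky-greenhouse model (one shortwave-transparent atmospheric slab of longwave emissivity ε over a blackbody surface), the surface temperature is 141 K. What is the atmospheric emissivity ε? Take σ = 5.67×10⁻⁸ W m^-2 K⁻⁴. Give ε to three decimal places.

Flux at the orbit: S = 1365/(3.20)² = 133.3 W m^-2.
TOA balance gives T_e = 129.8 K.
T_s⁴ = T_e⁴·2/(2−ε) → ε = 2 − 2(T_e/T_s)⁴ = 2 − 2·(129.8/141)⁴ = 0.5636.

0.564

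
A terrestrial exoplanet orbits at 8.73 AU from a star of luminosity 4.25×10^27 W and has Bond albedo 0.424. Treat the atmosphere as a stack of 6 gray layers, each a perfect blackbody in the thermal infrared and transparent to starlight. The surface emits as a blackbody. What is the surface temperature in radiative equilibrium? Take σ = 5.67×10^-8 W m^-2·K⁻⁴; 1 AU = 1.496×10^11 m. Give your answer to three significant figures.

244 kelvin

Orbital distance: d = 8.73 AU = 1.306×10^12 m.
Flux at the orbit: S = L/(4πd²) = 4.25×10^27/(4π·(1.31×10^12)²) = 198.3 W m^-2.
OLR = S(1−α)/4 = 28.55 W m^-2; the top layer radiates at T_e = 149.8 K.
Layer-by-layer balance gives σT_s⁴ = (N+1)σT_e⁴, so T_s = 7^¼·149.8 = 243.7 K.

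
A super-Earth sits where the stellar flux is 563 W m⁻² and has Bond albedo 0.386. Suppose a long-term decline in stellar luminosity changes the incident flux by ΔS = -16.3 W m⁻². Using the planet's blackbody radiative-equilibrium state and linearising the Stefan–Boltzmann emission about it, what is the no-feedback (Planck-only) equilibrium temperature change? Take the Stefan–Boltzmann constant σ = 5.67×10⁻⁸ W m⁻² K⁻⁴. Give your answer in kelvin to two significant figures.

-1.4 kelvin

Unperturbed T_e = [563.0·(1−0.386)/(4σ)]^¼ = 197.6 K.
TOA radiative forcing: ΔF = (1−α)ΔS/4 = 0.614·(-16.3)/4 = -2.502 W m⁻².
Linearising σT⁴ gives d(σT⁴)/dT = 4σT_e³ = 1.750 W m⁻² per K.
Hence the no-feedback warming is ΔF/(4σT_e³) = -1.43 K.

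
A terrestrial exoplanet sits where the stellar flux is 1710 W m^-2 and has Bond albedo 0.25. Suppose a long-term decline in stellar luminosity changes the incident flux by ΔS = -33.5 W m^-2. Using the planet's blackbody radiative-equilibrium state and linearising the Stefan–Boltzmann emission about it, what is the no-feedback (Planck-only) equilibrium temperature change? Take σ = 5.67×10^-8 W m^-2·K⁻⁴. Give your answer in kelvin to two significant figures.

-1.3 K

Reference equilibrium: T_e = [S(1−α)/(4σ)]^(1/4) = 274.2 K.
ΔF = Δ[S(1−α)]/4 = (1−0.25)·-33.5/4 = -6.281 W m^-2.
The Planck feedback parameter is 4σT_e³ = 4.677 W m^-2/K.
So ΔT₀ = -6.281/4.677 = -1.34 K.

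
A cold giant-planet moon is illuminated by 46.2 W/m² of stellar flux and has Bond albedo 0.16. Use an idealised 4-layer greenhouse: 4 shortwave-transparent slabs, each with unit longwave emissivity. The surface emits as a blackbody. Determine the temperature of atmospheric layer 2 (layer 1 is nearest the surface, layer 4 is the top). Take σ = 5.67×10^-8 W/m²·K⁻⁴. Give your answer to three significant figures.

151 K

Top-of-atmosphere balance: σT_e⁴ = S(1−α)/4 = 9.702 W/m² → T_e = 114.4 K.
Each opaque layer satisfies 2T_j⁴ = T_{j−1}⁴ + T_{j+1}⁴, giving T_k⁴ = (N+1−k)T_e⁴.
T_2 = (3)^(1/4)·114.4 = 150.5 K.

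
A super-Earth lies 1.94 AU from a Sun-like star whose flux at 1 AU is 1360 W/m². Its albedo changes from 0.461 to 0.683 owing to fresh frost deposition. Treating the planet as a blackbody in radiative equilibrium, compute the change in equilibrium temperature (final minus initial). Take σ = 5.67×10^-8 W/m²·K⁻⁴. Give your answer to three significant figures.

-21.3 kelvin

Irradiance scales as 1/d², so S = 1360 W/m² × (1/1.94)² = 361.4 W/m².
Initial: T₁ = [S(1−0.461)/(4σ)]^(1/4) = 171.2 K.
With α = 0.683, T₂ = 149.9 K.
ΔT = T₂ − T₁ = -21.27 K.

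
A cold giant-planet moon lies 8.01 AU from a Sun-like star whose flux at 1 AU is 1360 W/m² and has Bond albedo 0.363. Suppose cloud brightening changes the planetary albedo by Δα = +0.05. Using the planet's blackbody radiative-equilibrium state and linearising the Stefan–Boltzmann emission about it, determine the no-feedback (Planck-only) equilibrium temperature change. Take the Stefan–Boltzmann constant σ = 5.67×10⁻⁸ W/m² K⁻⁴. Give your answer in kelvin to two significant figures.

Flux at the orbit: S = 1360/(8.01)² = 21.20 W/m².
Unperturbed T_e = [21.20·(1−0.363)/(4σ)]^¼ = 87.84 K.
The change in absorbed flux is Δ[S(1−α)/4] = −SΔα/4 = -0.2650 W/m².
The Planck feedback parameter is 4σT_e³ = 0.1537 W/m²/K.
ΔT₀ = ΔF/λ_P = -0.2650/0.1537 = -1.72 K.

-1.7 K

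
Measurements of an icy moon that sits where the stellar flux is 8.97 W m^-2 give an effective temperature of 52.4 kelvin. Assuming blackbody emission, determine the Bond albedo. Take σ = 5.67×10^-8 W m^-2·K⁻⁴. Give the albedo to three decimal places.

0.809

Rearranging the radiative balance, α = 1 − 4σT⁴/S.
σT⁴ = 0.4275 W m^-2, so 4σT⁴ = 1.710 W m^-2.
Hence α = 1 − 1.710/8.970 = 0.8094.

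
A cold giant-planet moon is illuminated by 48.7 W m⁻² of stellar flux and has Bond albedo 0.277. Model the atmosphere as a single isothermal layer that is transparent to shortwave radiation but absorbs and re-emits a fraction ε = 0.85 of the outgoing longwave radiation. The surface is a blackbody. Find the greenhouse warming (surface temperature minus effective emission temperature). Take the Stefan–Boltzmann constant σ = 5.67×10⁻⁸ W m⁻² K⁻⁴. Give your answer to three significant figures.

The planet radiates to space at T_e = [S(1−α)/(4σ)]^(1/4) = 111.6 K.
For a single slab of emissivity ε, T_s⁴ = 2T_e⁴/(2−ε); thus T_s = 111.6·(1.739)^(1/4) = 128.2 K.
Greenhouse warming: T_s − T_e = 16.56 K.

16.6 K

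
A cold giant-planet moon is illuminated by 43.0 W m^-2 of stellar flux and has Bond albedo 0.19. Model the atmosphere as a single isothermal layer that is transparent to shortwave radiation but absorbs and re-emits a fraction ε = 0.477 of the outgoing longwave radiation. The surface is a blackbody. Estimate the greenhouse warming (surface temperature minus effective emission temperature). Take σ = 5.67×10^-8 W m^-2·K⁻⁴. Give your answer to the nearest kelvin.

8 K

The planet radiates to space at T_e = [S(1−α)/(4σ)]^(1/4) = 111.3 K.
The surface balance (absorbed SW + ε·downward IR = σT_s⁴) with T_a⁴ = T_s⁴/2 reduces to T_s = T_e·[2/(2−ε)]^¼ = 119.2 K.
The atmosphere warms the surface by 7.847 K.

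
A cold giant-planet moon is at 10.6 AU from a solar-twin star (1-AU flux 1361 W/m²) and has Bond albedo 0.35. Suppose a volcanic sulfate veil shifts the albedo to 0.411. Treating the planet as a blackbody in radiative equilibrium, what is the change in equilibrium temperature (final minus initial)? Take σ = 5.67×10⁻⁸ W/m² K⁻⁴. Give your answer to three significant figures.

-1.87 kelvin

By the inverse-square law, S = 1361/10.6² = 12.11 W/m².
Initial: T₁ = [S(1−0.35)/(4σ)]^(1/4) = 76.76 K.
After:  T₂ = [12.11·0.589/(4σ)]^(1/4) = 74.89 K.
ΔT = T₂ − T₁ = -1.868 K.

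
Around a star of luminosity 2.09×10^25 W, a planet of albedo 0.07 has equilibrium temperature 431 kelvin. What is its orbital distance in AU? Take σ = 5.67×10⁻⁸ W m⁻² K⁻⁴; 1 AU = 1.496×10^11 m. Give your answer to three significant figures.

Required flux: S = 4σT⁴/(1−α) = 8415 W m⁻².
From L = 4πd²S, d = √(2.09×10^25/(4π·8415)) = 1.406×10^10 m = 0.09397 AU.

0.0940 AU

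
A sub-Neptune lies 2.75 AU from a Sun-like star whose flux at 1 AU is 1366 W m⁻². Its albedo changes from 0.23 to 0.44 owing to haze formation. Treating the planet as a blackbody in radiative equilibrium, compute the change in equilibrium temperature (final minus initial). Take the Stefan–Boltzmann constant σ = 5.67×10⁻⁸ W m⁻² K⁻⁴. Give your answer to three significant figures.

-12.0 kelvin

By the inverse-square law, S = 1366/2.75² = 180.6 W m⁻².
Before: T₁ = [180.6·0.77/(4σ)]^(1/4) = 157.4 K.
With α = 0.44, T₂ = 145.3 K.
Change: 145.3 − 157.4 = -12.04 K.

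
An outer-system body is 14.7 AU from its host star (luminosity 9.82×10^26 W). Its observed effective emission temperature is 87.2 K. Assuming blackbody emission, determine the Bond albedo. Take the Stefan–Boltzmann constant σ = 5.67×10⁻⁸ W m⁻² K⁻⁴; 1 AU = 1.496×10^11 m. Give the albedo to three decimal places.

0.188

d = 14.7 × 1.496×10^11 m = 2.199×10^12 m.
S = L/(4πd²) = 16.16 W m⁻².
Energy balance: S(1−α)/4 = σT⁴, so 1−α = 4σT⁴/S.
4σT⁴ = 4·5.67×10⁻⁸·(87.2)⁴ = 13.11 W m⁻².
1−α = 13.11/16.16 = 0.8115, so α = 0.1885.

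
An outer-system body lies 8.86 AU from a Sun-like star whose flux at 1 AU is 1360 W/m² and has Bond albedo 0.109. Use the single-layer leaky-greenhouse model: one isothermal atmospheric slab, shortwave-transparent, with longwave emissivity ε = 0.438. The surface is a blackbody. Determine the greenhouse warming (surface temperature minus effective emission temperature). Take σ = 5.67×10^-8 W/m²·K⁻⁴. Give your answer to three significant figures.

5.79 K

By the inverse-square law, S = 1360/8.86² = 17.32 W/m².
Effective emission temperature (TOA balance): σT_e⁴ = S(1−α)/4 = 3.859 W/m² → T_e = 90.83 K.
The surface balance (absorbed SW + ε·downward IR = σT_s⁴) with T_a⁴ = T_s⁴/2 reduces to T_s = T_e·[2/(2−ε)]^¼ = 96.62 K.
The atmosphere warms the surface by 5.790 K.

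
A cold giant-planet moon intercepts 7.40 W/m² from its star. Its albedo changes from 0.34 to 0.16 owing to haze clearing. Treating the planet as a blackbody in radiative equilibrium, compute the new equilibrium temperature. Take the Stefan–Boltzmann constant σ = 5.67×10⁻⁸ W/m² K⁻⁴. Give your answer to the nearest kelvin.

72 K

With the new albedo, S(1−α₂)/4 = 1.554 W/m², so T₂ = 72.35 K.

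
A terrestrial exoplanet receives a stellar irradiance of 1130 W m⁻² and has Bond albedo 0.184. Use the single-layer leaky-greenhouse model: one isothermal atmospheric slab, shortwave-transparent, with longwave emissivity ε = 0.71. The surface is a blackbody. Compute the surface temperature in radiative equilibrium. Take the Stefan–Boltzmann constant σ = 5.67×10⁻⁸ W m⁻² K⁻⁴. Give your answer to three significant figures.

282 kelvin

Effective emission temperature (TOA balance): σT_e⁴ = S(1−α)/4 = 230.5 W m⁻² → T_e = 252.5 K.
The surface balance (absorbed SW + ε·downward IR = σT_s⁴) with T_a⁴ = T_s⁴/2 reduces to T_s = T_e·[2/(2−ε)]^¼ = 281.8 K.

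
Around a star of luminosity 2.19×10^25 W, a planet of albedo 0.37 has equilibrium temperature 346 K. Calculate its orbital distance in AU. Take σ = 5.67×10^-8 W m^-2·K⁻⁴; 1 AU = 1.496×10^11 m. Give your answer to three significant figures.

Energy balance gives S = 4σT⁴/(1−α) = 5159 W m^-2.
Then d = [L/(4πS)]^(1/2) = 1.838×10^10 m, i.e. 0.1229 AU.

0.123 AU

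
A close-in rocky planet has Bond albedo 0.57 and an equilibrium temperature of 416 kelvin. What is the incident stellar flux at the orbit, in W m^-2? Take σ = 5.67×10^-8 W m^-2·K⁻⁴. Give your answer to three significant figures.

From S(1−α)/4 = σT⁴: S = 4σT⁴/(1−α).
σT⁴ = 5.67×10⁻⁸·(416)⁴ = 1698 W m^-2.
S = 4·1698/0.43 = 15800 W m^-2.

15800 W m^-2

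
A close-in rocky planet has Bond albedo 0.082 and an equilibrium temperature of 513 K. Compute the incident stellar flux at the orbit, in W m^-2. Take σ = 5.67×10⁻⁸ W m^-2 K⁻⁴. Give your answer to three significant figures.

Invert the energy balance for S: S = 4σT⁴/(1−α).
σT⁴ = 5.67×10⁻⁸·(513)⁴ = 3927 W m^-2.
S = 4·3927/0.918 = 17110 W m^-2.

17100 W m^-2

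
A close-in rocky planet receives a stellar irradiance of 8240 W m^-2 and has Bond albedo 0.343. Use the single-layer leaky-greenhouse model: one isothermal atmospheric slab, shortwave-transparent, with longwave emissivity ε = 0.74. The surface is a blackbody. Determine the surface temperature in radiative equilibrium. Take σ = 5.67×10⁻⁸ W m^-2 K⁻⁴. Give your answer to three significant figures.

At the top of the atmosphere, σT_e⁴ = S(1−α)/4 = 1353 W m^-2, giving T_e = 393.1 K.
For a single slab of emissivity ε, T_s⁴ = 2T_e⁴/(2−ε); thus T_s = 393.1·(1.587)^(1/4) = 441.2 K.

441 K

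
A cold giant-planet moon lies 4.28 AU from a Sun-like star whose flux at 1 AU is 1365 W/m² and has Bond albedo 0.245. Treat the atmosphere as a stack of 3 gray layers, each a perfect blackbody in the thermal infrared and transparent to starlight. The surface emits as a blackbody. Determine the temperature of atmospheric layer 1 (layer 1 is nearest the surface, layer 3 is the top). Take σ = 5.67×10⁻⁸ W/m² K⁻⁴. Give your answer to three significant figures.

By the inverse-square law, S = 1365/4.28² = 74.52 W/m².
OLR = S(1−α)/4 = 14.06 W/m²; the top layer radiates at T_e = 125.5 K.
The net upward flux σT_e⁴ is constant between every pair of levels, so T_k⁴ = (N+1−k)T_e⁴.
With k = 1: T_1 = (3+1−1)^¼·125.5 K = 165.2 K.

165 K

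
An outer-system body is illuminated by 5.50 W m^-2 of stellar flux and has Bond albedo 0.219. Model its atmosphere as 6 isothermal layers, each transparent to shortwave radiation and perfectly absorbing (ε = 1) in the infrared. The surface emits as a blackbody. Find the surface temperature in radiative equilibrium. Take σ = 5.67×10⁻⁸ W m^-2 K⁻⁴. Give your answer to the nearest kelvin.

107 K

The effective emission temperature is T_e = [S(1−α)/(4σ)]^¼ = 65.97 K.
Layer-by-layer balance gives σT_s⁴ = (N+1)σT_e⁴, so T_s = 7^¼·65.97 = 107.3 K.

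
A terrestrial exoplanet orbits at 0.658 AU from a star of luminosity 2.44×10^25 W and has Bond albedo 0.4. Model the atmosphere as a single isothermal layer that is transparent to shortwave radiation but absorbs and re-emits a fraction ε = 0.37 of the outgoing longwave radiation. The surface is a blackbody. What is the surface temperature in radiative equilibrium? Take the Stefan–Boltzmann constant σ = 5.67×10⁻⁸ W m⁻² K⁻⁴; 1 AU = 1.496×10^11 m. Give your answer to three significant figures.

160 K

d = 0.658 × 1.496×10^11 m = 9.844×10^10 m.
Flux at the orbit: S = L/(4πd²) = 2.44×10^25/(4π·(9.84×10^10)²) = 200.4 W m⁻².
At the top of the atmosphere, σT_e⁴ = S(1−α)/4 = 30.06 W m⁻², giving T_e = 151.7 K.
Surface balance with a leaky layer gives σT_s⁴ = σT_e⁴·2/(2−ε), so T_s = T_e·[2/(2−0.37)]^(1/4) = 159.7 K.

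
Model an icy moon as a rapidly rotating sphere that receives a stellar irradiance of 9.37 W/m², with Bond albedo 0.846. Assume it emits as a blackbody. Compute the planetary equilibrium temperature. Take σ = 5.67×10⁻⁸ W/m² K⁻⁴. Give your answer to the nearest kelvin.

Absorbed flux (global mean): S(1−α)/4 = 9.370·0.154/4 = 0.3607 W/m².
In equilibrium σT⁴ equals this, so T = 50.22 K.

50 K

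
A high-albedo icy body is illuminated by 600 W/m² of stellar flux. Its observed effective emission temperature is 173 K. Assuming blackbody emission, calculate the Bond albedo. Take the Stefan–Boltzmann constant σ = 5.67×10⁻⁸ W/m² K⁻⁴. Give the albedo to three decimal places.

0.661

From σT⁴ = S(1−α)/4 we invert for α: 1−α = 4σT⁴/S.
σT⁴ = 50.79 W/m², so 4σT⁴ = 203.2 W/m².
Hence α = 1 − 203.2/600.0 = 0.6614.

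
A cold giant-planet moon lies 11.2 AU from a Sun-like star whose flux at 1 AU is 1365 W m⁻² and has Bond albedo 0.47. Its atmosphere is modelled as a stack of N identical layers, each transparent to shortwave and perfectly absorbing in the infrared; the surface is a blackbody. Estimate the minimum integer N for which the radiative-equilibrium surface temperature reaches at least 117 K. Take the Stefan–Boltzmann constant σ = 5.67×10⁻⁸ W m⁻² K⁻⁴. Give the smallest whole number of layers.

Irradiance scales as 1/d², so S = 1365 W m⁻² × (1/11.2)² = 10.88 W m⁻².
The effective emission temperature is T_e = [S(1−α)/(4σ)]^¼ = 71.01 K.
Need (N+1)T_e⁴ ≥ T_s⁴, i.e. N+1 ≥ (117/71.01)⁴ = 7.369.
The minimum whole number is N = 7.

7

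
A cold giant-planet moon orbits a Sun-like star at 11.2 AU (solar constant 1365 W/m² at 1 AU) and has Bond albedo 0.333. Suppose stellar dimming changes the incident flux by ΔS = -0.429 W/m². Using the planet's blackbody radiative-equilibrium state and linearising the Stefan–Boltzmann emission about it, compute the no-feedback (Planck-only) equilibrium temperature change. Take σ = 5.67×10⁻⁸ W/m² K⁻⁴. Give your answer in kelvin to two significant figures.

-0.74 kelvin

By the inverse-square law, S = 1365/11.2² = 10.88 W/m².
Reference equilibrium: T_e = [S(1−α)/(4σ)]^(1/4) = 75.21 K.
Only a fraction (1−α) is absorbed and it's spread over 4πR², so ΔF = (1−α)ΔS/4 = -0.07154 W/m².
Linearising σT⁴ gives d(σT⁴)/dT = 4σT_e³ = 0.09650 W/m² per K.
So ΔT₀ = -0.07154/0.09650 = -0.741 K.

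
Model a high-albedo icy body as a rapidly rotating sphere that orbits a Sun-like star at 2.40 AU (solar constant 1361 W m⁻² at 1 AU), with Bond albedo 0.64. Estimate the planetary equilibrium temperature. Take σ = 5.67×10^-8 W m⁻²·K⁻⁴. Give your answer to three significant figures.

Irradiance scales as 1/d², so S = 1361 W m⁻² × (1/2.40)² = 236.3 W m⁻².
Absorbed flux (global mean): S(1−α)/4 = 236.3·0.36/4 = 21.27 W m⁻².
Balancing against σT⁴: T = (21.27/5.67×10⁻⁸)^(1/4) = 139.2 K.

139 K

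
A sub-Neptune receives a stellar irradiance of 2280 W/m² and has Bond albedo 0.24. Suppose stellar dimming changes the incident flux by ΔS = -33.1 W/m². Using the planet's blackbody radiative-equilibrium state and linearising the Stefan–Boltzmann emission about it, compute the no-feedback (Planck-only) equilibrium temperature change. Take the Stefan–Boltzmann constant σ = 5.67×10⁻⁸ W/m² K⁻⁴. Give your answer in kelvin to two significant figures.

-1.1 K

Unperturbed T_e = [2280·(1−0.24)/(4σ)]^¼ = 295.6 K.
ΔF = Δ[S(1−α)]/4 = (1−0.24)·-33.1/4 = -6.289 W/m².
Planck response: λ_P = 4σT_e³ = 4·5.67×10⁻⁸·(295.6)³ = 5.861 W/m²/K.
Hence the no-feedback warming is ΔF/(4σT_e³) = -1.07 K.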